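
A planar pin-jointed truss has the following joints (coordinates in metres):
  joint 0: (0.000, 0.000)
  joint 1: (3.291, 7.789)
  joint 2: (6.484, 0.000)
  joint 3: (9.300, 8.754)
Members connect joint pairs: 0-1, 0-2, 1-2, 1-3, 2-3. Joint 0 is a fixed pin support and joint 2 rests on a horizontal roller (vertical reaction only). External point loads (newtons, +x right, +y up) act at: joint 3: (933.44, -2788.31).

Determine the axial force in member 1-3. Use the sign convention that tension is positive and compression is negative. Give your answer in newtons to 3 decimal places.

N=4 nodes, M=5 members, R=3 reactions → 2N=8, M+R=8
member 0 (0-1): L=8.4557, (cx,cy)=(0.3892,0.9212)
member 1 (0-2): L=6.4840, (cx,cy)=(1.0000,0.0000)
member 2 (1-2): L=8.4181, (cx,cy)=(0.3793,-0.9253)
member 3 (1-3): L=6.0860, (cx,cy)=(0.9873,0.1586)
member 4 (2-3): L=9.1958, (cx,cy)=(0.3062,0.9520)
solve A·x = −loads:
  F[0-1] = +2682.7212 N (tension)
  F[0-2] = -110.6858 N (compression)
  F[1-2] = -2335.7816 N (compression)
  F[1-3] = +1954.8259 N (tension)
  F[2-3] = -3254.6263 N (compression)
  Rx@0 = -933.4400 N
  Ry@0 = -2471.1929 N
  Ry@2 = +5259.5029 N

1954.826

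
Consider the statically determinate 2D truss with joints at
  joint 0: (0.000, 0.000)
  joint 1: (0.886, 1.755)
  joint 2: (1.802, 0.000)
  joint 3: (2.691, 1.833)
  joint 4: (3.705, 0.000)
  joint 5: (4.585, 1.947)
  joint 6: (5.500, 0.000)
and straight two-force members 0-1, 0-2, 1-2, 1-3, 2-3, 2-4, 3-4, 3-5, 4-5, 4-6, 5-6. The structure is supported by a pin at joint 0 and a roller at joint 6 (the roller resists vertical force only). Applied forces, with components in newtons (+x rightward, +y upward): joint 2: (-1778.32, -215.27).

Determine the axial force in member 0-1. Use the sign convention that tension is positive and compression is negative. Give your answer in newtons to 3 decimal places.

N=7 nodes, M=11 members, R=3 reactions → 2N=14, M+R=14
member 0 (0-1): L=1.9660, (cx,cy)=(0.4507,0.8927)
member 1 (0-2): L=1.8020, (cx,cy)=(1.0000,0.0000)
member 2 (1-2): L=1.9797, (cx,cy)=(0.4627,-0.8865)
member 3 (1-3): L=1.8067, (cx,cy)=(0.9991,0.0432)
member 4 (2-3): L=2.0372, (cx,cy)=(0.4364,0.8998)
member 5 (2-4): L=1.9030, (cx,cy)=(1.0000,0.0000)
member 6 (3-4): L=2.0948, (cx,cy)=(0.4841,-0.8750)
member 7 (3-5): L=1.8974, (cx,cy)=(0.9982,0.0601)
member 8 (4-5): L=2.1366, (cx,cy)=(0.4119,0.9112)
member 9 (4-6): L=1.7950, (cx,cy)=(1.0000,0.0000)
member 10 (5-6): L=2.1513, (cx,cy)=(0.4253,-0.9050)
solve A·x = −loads:
  F[0-1] = -162.1386 N (compression)
  F[0-2] = -1705.2491 N (compression)
  F[1-2] = +156.1841 N (tension)
  F[1-3] = -145.4735 N (compression)
  F[2-3] = +85.3680 N (tension)
  F[2-4] = +108.0849 N (tension)
  F[3-4] = -85.2007 N (compression)
  F[3-5] = -66.9635 N (compression)
  F[4-5] = +81.8149 N (tension)
  F[4-6] = +33.1460 N (tension)
  F[5-6] = -77.9306 N (compression)
  Rx@0 = +1778.3200 N
  Ry@0 = +144.7397 N
  Ry@6 = +70.5303 N

-162.139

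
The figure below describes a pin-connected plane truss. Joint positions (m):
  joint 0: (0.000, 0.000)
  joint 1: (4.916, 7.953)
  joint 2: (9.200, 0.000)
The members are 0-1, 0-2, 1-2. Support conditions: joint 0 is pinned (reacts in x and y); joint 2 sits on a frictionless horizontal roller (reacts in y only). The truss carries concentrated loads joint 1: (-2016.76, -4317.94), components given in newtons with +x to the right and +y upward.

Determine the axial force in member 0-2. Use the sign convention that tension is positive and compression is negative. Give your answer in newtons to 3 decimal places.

N=3 nodes, M=3 members, R=3 reactions → 2N=6, M+R=6
member 0 (0-1): L=9.3497, (cx,cy)=(0.5258,0.8506)
member 1 (0-2): L=9.2000, (cx,cy)=(1.0000,0.0000)
member 2 (1-2): L=9.0334, (cx,cy)=(0.4742,-0.8804)
solve A·x = −loads:
  F[0-1] = -4413.3541 N (compression)
  F[0-2] = +303.7425 N (tension)
  F[1-2] = -640.4848 N (compression)
  Rx@0 = +2016.7600 N
  Ry@0 = +3754.0595 N
  Ry@2 = +563.8805 N

303.743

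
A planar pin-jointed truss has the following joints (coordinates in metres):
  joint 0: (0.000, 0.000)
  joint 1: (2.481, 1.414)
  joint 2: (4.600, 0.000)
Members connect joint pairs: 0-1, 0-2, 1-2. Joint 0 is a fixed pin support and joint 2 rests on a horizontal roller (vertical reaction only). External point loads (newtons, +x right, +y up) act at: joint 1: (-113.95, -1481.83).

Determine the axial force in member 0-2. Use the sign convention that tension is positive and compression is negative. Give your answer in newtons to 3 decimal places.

1145.211

N=3 nodes, M=3 members, R=3 reactions → 2N=6, M+R=6
member 0 (0-1): L=2.8557, (cx,cy)=(0.8688,0.4952)
member 1 (0-2): L=4.6000, (cx,cy)=(1.0000,0.0000)
member 2 (1-2): L=2.5475, (cx,cy)=(0.8318,-0.5551)
solve A·x = −loads:
  F[0-1] = -1449.3057 N (compression)
  F[0-2] = +1145.2109 N (tension)
  F[1-2] = -1376.7721 N (compression)
  Rx@0 = +113.9500 N
  Ry@0 = +717.6354 N
  Ry@2 = +764.1945 N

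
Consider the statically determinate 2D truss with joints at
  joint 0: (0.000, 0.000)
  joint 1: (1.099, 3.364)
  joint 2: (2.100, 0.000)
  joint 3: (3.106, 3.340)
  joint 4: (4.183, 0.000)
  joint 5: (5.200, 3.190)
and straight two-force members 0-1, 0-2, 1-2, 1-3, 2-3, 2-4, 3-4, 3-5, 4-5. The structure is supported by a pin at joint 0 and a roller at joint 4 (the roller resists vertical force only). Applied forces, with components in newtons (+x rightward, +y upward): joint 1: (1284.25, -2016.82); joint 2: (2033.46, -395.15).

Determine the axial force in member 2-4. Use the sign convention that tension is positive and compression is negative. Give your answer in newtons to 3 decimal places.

N=6 nodes, M=9 members, R=3 reactions → 2N=12, M+R=12
member 0 (0-1): L=3.5390, (cx,cy)=(0.3105,0.9506)
member 1 (0-2): L=2.1000, (cx,cy)=(1.0000,0.0000)
member 2 (1-2): L=3.5098, (cx,cy)=(0.2852,-0.9585)
member 3 (1-3): L=2.0071, (cx,cy)=(0.9999,-0.0120)
member 4 (2-3): L=3.4882, (cx,cy)=(0.2884,0.9575)
member 5 (2-4): L=2.0830, (cx,cy)=(1.0000,0.0000)
member 6 (3-4): L=3.5093, (cx,cy)=(0.3069,-0.9517)
member 7 (3-5): L=2.0994, (cx,cy)=(0.9974,-0.0715)
member 8 (4-5): L=3.3482, (cx,cy)=(0.3037,0.9528)
solve A·x = −loads:
  F[0-1] = -684.7643 N (compression)
  F[0-2] = +3530.3584 N (tension)
  F[1-2] = -1411.4461 N (compression)
  F[1-3] = -1094.4269 N (compression)
  F[2-3] = +1825.5415 N (tension)
  F[2-4] = +567.8630 N (tension)
  F[3-4] = -1850.3522 N (compression)
  F[3-5] = -0.0000 N (compression)
  F[4-5] = +0.0000 N (tension)
  Rx@0 = -3317.7100 N
  Ry@0 = +650.9092 N
  Ry@4 = +1761.0608 N

567.863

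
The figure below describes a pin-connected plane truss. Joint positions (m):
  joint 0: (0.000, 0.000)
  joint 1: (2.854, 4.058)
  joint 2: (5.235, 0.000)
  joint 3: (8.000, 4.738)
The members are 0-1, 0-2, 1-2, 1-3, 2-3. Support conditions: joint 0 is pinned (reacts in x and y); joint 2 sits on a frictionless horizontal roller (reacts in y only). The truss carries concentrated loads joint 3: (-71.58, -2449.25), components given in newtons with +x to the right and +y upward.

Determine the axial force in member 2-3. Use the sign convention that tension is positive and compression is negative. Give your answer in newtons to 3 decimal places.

-3060.900

N=4 nodes, M=5 members, R=3 reactions → 2N=8, M+R=8
member 0 (0-1): L=4.9611, (cx,cy)=(0.5753,0.8180)
member 1 (0-2): L=5.2350, (cx,cy)=(1.0000,0.0000)
member 2 (1-2): L=4.7049, (cx,cy)=(0.5061,-0.8625)
member 3 (1-3): L=5.1907, (cx,cy)=(0.9914,0.1310)
member 4 (2-3): L=5.4858, (cx,cy)=(0.5040,0.8637)
solve A·x = −loads:
  F[0-1] = +1502.3334 N (tension)
  F[0-2] = -935.8329 N (compression)
  F[1-2] = -1199.3591 N (compression)
  F[1-3] = +1483.9933 N (tension)
  F[2-3] = -3060.8996 N (compression)
  Rx@0 = +71.5800 N
  Ry@0 = -1228.8501 N
  Ry@2 = +3678.1001 N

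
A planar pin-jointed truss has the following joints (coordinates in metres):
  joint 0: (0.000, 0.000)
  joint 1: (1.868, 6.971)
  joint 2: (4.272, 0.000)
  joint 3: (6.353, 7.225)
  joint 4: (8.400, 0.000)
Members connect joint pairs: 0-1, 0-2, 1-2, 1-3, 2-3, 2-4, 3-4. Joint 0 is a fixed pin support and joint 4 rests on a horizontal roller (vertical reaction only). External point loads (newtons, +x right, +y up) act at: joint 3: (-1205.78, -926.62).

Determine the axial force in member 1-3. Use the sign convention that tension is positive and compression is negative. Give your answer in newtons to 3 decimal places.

-760.341

N=5 nodes, M=7 members, R=3 reactions → 2N=10, M+R=10
member 0 (0-1): L=7.2169, (cx,cy)=(0.2588,0.9659)
member 1 (0-2): L=4.2720, (cx,cy)=(1.0000,0.0000)
member 2 (1-2): L=7.3739, (cx,cy)=(0.3260,-0.9454)
member 3 (1-3): L=4.4922, (cx,cy)=(0.9984,0.0565)
member 4 (2-3): L=7.5187, (cx,cy)=(0.2768,0.9609)
member 5 (2-4): L=4.1280, (cx,cy)=(1.0000,0.0000)
member 6 (3-4): L=7.5094, (cx,cy)=(0.2726,-0.9621)
solve A·x = −loads:
  F[0-1] = -1307.4798 N (compression)
  F[0-2] = -867.3580 N (compression)
  F[1-2] = +1290.4349 N (tension)
  F[1-3] = -760.3405 N (compression)
  F[2-3] = -1269.5258 N (compression)
  F[2-4] = -95.2819 N (compression)
  F[3-4] = +349.5400 N (tension)
  Rx@0 = +1205.7800 N
  Ry@0 = +1262.9228 N
  Ry@4 = -336.3028 N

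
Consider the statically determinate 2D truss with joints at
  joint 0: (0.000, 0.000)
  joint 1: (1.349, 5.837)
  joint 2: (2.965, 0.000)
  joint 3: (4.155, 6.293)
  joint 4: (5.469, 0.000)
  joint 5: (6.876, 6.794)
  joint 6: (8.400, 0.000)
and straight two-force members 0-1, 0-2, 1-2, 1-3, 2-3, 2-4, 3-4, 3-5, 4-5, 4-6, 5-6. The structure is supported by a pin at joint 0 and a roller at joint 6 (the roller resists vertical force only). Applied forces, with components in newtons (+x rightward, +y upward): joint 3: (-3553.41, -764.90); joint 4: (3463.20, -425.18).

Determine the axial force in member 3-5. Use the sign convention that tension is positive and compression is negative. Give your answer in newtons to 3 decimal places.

N=7 nodes, M=11 members, R=3 reactions → 2N=14, M+R=14
member 0 (0-1): L=5.9909, (cx,cy)=(0.2252,0.9743)
member 1 (0-2): L=2.9650, (cx,cy)=(1.0000,0.0000)
member 2 (1-2): L=6.0566, (cx,cy)=(0.2668,-0.9637)
member 3 (1-3): L=2.8428, (cx,cy)=(0.9871,0.1604)
member 4 (2-3): L=6.4045, (cx,cy)=(0.1858,0.9826)
member 5 (2-4): L=2.5040, (cx,cy)=(1.0000,0.0000)
member 6 (3-4): L=6.4287, (cx,cy)=(0.2044,-0.9789)
member 7 (3-5): L=2.7667, (cx,cy)=(0.9835,0.1811)
member 8 (4-5): L=6.9382, (cx,cy)=(0.2028,0.9792)
member 9 (4-6): L=2.9310, (cx,cy)=(1.0000,0.0000)
member 10 (5-6): L=6.9628, (cx,cy)=(0.2189,-0.9758)
solve A·x = −loads:
  F[0-1] = -3281.2711 N (compression)
  F[0-2] = +648.6550 N (tension)
  F[1-2] = +3055.2151 N (tension)
  F[1-3] = -1574.4374 N (compression)
  F[2-3] = -2996.6365 N (compression)
  F[2-4] = +2020.6340 N (tension)
  F[3-4] = +2653.8635 N (tension)
  F[3-5] = +915.2596 N (tension)
  F[4-5] = -2218.7578 N (compression)
  F[4-6] = -450.1837 N (compression)
  F[5-6] = +2056.7934 N (tension)
  Rx@0 = +90.2100 N
  Ry@0 = +3197.0015 N
  Ry@6 = -2006.9215 N

915.260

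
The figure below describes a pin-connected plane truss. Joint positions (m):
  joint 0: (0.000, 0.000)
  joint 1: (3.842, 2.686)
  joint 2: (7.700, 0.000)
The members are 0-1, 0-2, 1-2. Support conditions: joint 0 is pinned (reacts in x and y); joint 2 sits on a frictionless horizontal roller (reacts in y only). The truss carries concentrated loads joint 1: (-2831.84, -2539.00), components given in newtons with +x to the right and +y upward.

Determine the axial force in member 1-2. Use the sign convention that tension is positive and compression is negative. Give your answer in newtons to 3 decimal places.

N=3 nodes, M=3 members, R=3 reactions → 2N=6, M+R=6
member 0 (0-1): L=4.6878, (cx,cy)=(0.8196,0.5730)
member 1 (0-2): L=7.7000, (cx,cy)=(1.0000,0.0000)
member 2 (1-2): L=4.7009, (cx,cy)=(0.8207,-0.5714)
solve A·x = −loads:
  F[0-1] = -3944.2735 N (compression)
  F[0-2] = +400.7781 N (tension)
  F[1-2] = -488.3439 N (compression)
  Rx@0 = +2831.8400 N
  Ry@0 = +2259.9720 N
  Ry@2 = +279.0280 N

-488.344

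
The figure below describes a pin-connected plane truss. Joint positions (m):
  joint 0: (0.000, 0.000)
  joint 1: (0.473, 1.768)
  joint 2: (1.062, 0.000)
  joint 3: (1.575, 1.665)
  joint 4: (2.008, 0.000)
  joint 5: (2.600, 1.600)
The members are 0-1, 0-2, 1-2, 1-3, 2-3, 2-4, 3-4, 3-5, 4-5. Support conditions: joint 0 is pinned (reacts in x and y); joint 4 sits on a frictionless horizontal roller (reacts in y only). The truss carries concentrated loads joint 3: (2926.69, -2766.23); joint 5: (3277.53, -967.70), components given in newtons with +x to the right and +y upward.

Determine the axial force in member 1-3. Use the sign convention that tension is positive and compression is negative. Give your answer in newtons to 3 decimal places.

2943.520

N=6 nodes, M=9 members, R=3 reactions → 2N=12, M+R=12
member 0 (0-1): L=1.8302, (cx,cy)=(0.2584,0.9660)
member 1 (0-2): L=1.0620, (cx,cy)=(1.0000,0.0000)
member 2 (1-2): L=1.8635, (cx,cy)=(0.3161,-0.9487)
member 3 (1-3): L=1.1068, (cx,cy)=(0.9957,-0.0931)
member 4 (2-3): L=1.7422, (cx,cy)=(0.2944,0.9557)
member 5 (2-4): L=0.9460, (cx,cy)=(1.0000,0.0000)
member 6 (3-4): L=1.7204, (cx,cy)=(0.2517,-0.9678)
member 7 (3-5): L=1.0271, (cx,cy)=(0.9980,-0.0633)
member 8 (4-5): L=1.7060, (cx,cy)=(0.3470,0.9379)
solve A·x = −loads:
  F[0-1] = +4893.3829 N (tension)
  F[0-2] = +4939.5509 N (tension)
  F[1-2] = -5271.2838 N (compression)
  F[1-3] = +2943.5204 N (tension)
  F[2-3] = +5233.0576 N (tension)
  F[2-4] = +1732.6055 N (tension)
  F[3-4] = -7975.3690 N (compression)
  F[3-5] = +3559.3669 N (tension)
  F[4-5] = -791.6268 N (compression)
  Rx@0 = -6204.2200 N
  Ry@0 = -4727.1353 N
  Ry@4 = +8461.0653 N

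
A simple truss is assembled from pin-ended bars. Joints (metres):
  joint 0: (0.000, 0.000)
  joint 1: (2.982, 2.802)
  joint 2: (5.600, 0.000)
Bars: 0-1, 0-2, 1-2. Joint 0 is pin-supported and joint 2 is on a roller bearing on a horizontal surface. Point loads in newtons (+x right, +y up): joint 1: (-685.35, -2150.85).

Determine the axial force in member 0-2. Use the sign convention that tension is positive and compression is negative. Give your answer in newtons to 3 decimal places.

N=3 nodes, M=3 members, R=3 reactions → 2N=6, M+R=6
member 0 (0-1): L=4.0919, (cx,cy)=(0.7288,0.6848)
member 1 (0-2): L=5.6000, (cx,cy)=(1.0000,0.0000)
member 2 (1-2): L=3.8347, (cx,cy)=(0.6827,-0.7307)
solve A·x = −loads:
  F[0-1] = -1969.1902 N (compression)
  F[0-2] = +749.7158 N (tension)
  F[1-2] = -1098.1494 N (compression)
  Rx@0 = +685.3500 N
  Ry@0 = +1348.4421 N
  Ry@2 = +802.4079 N

749.716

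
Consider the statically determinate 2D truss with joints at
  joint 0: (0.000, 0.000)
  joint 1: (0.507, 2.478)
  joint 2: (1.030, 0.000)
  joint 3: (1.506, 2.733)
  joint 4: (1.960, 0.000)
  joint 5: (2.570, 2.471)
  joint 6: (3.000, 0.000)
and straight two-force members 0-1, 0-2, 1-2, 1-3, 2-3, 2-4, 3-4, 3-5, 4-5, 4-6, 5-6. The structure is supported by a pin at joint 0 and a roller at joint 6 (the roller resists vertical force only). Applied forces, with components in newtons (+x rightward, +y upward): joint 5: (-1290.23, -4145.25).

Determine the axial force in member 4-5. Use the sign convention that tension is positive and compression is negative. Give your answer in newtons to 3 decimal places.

N=7 nodes, M=11 members, R=3 reactions → 2N=14, M+R=14
member 0 (0-1): L=2.5293, (cx,cy)=(0.2004,0.9797)
member 1 (0-2): L=1.0300, (cx,cy)=(1.0000,0.0000)
member 2 (1-2): L=2.5326, (cx,cy)=(0.2065,-0.9784)
member 3 (1-3): L=1.0310, (cx,cy)=(0.9689,0.2473)
member 4 (2-3): L=2.7741, (cx,cy)=(0.1716,0.9852)
member 5 (2-4): L=0.9300, (cx,cy)=(1.0000,0.0000)
member 6 (3-4): L=2.7705, (cx,cy)=(0.1639,-0.9865)
member 7 (3-5): L=1.0958, (cx,cy)=(0.9710,-0.2391)
member 8 (4-5): L=2.5452, (cx,cy)=(0.2397,0.9709)
member 9 (4-6): L=1.0400, (cx,cy)=(1.0000,0.0000)
member 10 (5-6): L=2.5081, (cx,cy)=(0.1714,-0.9852)
solve A·x = −loads:
  F[0-1] = -1691.1959 N (compression)
  F[0-2] = -951.2332 N (compression)
  F[1-2] = +1522.8922 N (tension)
  F[1-3] = -674.4393 N (compression)
  F[2-3] = -1512.4974 N (compression)
  F[2-4] = -377.2226 N (compression)
  F[3-4] = +1988.8305 N (tension)
  F[3-5] = -1275.9293 N (compression)
  F[4-5] = -2020.8427 N (compression)
  F[4-6] = +433.0241 N (tension)
  F[5-6] = -2525.7742 N (compression)
  Rx@0 = +1290.2300 N
  Ry@0 = +1656.8719 N
  Ry@6 = +2488.3781 N

-2020.843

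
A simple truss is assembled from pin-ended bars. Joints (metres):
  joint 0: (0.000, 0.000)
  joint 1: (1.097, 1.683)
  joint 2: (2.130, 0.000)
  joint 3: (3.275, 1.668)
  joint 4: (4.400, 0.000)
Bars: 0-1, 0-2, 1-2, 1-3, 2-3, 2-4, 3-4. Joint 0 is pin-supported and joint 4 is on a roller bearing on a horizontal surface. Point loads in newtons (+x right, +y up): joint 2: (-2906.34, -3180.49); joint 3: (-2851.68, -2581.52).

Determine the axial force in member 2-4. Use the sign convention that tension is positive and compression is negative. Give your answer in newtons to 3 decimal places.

1605.265

N=5 nodes, M=7 members, R=3 reactions → 2N=10, M+R=10
member 0 (0-1): L=2.0090, (cx,cy)=(0.5461,0.8377)
member 1 (0-2): L=2.1300, (cx,cy)=(1.0000,0.0000)
member 2 (1-2): L=1.9747, (cx,cy)=(0.5231,-0.8523)
member 3 (1-3): L=2.1781, (cx,cy)=(1.0000,-0.0069)
member 4 (2-3): L=2.0232, (cx,cy)=(0.5659,0.8244)
member 5 (2-4): L=2.2700, (cx,cy)=(1.0000,0.0000)
member 6 (3-4): L=2.0119, (cx,cy)=(0.5592,-0.8291)
solve A·x = −loads:
  F[0-1] = -4036.9330 N (compression)
  F[0-2] = -3553.6318 N (compression)
  F[1-2] = +4002.9042 N (tension)
  F[1-3] = -4298.4421 N (compression)
  F[2-3] = -280.2493 N (compression)
  F[2-4] = +1605.2648 N (tension)
  F[3-4] = -2870.8223 N (compression)
  Rx@0 = +5758.0200 N
  Ry@0 = +3381.9374 N
  Ry@4 = +2380.0726 N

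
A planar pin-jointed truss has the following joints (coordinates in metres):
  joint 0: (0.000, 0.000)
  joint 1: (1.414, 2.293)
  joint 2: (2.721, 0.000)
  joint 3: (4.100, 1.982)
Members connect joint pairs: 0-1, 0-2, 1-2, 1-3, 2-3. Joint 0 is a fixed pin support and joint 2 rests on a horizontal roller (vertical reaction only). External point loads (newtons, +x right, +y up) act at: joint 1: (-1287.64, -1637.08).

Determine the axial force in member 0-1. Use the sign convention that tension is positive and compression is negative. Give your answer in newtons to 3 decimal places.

N=4 nodes, M=5 members, R=3 reactions → 2N=8, M+R=8
member 0 (0-1): L=2.6939, (cx,cy)=(0.5249,0.8512)
member 1 (0-2): L=2.7210, (cx,cy)=(1.0000,0.0000)
member 2 (1-2): L=2.6393, (cx,cy)=(0.4952,-0.8688)
member 3 (1-3): L=2.7039, (cx,cy)=(0.9934,-0.1150)
member 4 (2-3): L=2.4145, (cx,cy)=(0.5711,0.8209)
solve A·x = −loads:
  F[0-1] = -2198.6729 N (compression)
  F[0-2] = -133.5913 N (compression)
  F[1-2] = +269.7722 N (tension)
  F[1-3] = +0.0000 N (tension)
  F[2-3] = -0.0000 N (compression)
  Rx@0 = +1287.6400 N
  Ry@0 = +1871.4524 N
  Ry@2 = -234.3724 N

-2198.673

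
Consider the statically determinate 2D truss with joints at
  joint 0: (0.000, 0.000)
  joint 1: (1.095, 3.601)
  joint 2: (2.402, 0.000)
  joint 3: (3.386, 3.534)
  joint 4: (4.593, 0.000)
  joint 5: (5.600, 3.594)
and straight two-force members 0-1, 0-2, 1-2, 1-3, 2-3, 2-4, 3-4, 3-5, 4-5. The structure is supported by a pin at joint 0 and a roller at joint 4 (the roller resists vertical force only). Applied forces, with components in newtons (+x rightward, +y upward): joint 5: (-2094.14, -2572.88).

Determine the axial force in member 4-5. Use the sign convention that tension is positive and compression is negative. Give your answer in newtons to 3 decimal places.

N=6 nodes, M=9 members, R=3 reactions → 2N=12, M+R=12
member 0 (0-1): L=3.7638, (cx,cy)=(0.2909,0.9567)
member 1 (0-2): L=2.4020, (cx,cy)=(1.0000,0.0000)
member 2 (1-2): L=3.8309, (cx,cy)=(0.3412,-0.9400)
member 3 (1-3): L=2.2920, (cx,cy)=(0.9996,-0.0292)
member 4 (2-3): L=3.6684, (cx,cy)=(0.2682,0.9634)
member 5 (2-4): L=2.1910, (cx,cy)=(1.0000,0.0000)
member 6 (3-4): L=3.7344, (cx,cy)=(0.3232,-0.9463)
member 7 (3-5): L=2.2148, (cx,cy)=(0.9996,0.0271)
member 8 (4-5): L=3.7324, (cx,cy)=(0.2698,0.9629)
solve A·x = −loads:
  F[0-1] = -1123.1408 N (compression)
  F[0-2] = -1767.3858 N (compression)
  F[1-2] = +1165.6880 N (tension)
  F[1-3] = -724.7700 N (compression)
  F[2-3] = -1137.4282 N (compression)
  F[2-4] = -1064.5824 N (compression)
  F[3-4] = +1095.8768 N (tension)
  F[3-5] = -1384.2620 N (compression)
  F[4-5] = -2633.0210 N (compression)
  Rx@0 = +2094.1400 N
  Ry@0 = +1074.5589 N
  Ry@4 = +1498.3211 N

-2633.021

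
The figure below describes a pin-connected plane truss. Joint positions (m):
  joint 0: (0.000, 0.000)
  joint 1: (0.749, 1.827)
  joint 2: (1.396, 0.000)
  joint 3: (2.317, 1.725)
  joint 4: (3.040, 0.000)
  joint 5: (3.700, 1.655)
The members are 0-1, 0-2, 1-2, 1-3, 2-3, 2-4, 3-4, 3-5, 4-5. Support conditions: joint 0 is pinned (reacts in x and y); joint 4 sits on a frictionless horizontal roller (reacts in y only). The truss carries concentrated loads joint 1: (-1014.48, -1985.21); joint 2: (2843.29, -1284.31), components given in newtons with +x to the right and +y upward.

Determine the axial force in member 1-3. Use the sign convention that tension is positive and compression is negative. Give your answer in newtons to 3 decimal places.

N=6 nodes, M=9 members, R=3 reactions → 2N=12, M+R=12
member 0 (0-1): L=1.9746, (cx,cy)=(0.3793,0.9253)
member 1 (0-2): L=1.3960, (cx,cy)=(1.0000,0.0000)
member 2 (1-2): L=1.9382, (cx,cy)=(0.3338,-0.9426)
member 3 (1-3): L=1.5713, (cx,cy)=(0.9979,-0.0649)
member 4 (2-3): L=1.9555, (cx,cy)=(0.4710,0.8821)
member 5 (2-4): L=1.6440, (cx,cy)=(1.0000,0.0000)
member 6 (3-4): L=1.8704, (cx,cy)=(0.3866,-0.9223)
member 7 (3-5): L=1.3848, (cx,cy)=(0.9987,-0.0505)
member 8 (4-5): L=1.7817, (cx,cy)=(0.3704,0.9289)
solve A·x = −loads:
  F[0-1] = -3026.5094 N (compression)
  F[0-2] = +2976.8344 N (tension)
  F[1-2] = +894.5365 N (tension)
  F[1-3] = -433.0707 N (compression)
  F[2-3] = +500.0183 N (tension)
  F[2-4] = +196.6555 N (tension)
  F[3-4] = -508.7443 N (compression)
  F[3-5] = -0.0000 N (tension)
  F[4-5] = +0.0000 N (tension)
  Rx@0 = -1828.8100 N
  Ry@0 = +2800.3213 N
  Ry@4 = +469.1987 N

-433.071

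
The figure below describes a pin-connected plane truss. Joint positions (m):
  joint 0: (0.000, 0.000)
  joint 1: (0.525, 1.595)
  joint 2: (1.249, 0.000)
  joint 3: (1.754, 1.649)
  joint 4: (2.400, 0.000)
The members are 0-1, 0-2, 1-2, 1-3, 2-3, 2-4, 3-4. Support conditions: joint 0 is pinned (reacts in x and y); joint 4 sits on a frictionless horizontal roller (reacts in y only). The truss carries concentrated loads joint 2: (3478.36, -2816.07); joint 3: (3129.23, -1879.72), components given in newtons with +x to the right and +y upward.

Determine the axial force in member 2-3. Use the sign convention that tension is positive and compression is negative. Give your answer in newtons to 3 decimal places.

3241.810

N=5 nodes, M=7 members, R=3 reactions → 2N=10, M+R=10
member 0 (0-1): L=1.6792, (cx,cy)=(0.3127,0.9499)
member 1 (0-2): L=1.2490, (cx,cy)=(1.0000,0.0000)
member 2 (1-2): L=1.7516, (cx,cy)=(0.4133,-0.9106)
member 3 (1-3): L=1.2302, (cx,cy)=(0.9990,0.0439)
member 4 (2-3): L=1.7246, (cx,cy)=(0.2928,0.9562)
member 5 (2-4): L=1.1510, (cx,cy)=(1.0000,0.0000)
member 6 (3-4): L=1.7710, (cx,cy)=(0.3648,-0.9311)
solve A·x = −loads:
  F[0-1] = +309.0363 N (tension)
  F[0-2] = +6510.9691 N (tension)
  F[1-2] = -311.4946 N (compression)
  F[1-3] = +225.5884 N (tension)
  F[2-3] = +3241.8100 N (tension)
  F[2-4] = +1954.5843 N (tension)
  F[3-4] = -5358.5305 N (compression)
  Rx@0 = -6607.5900 N
  Ry@0 = -293.5436 N
  Ry@4 = +4989.3336 N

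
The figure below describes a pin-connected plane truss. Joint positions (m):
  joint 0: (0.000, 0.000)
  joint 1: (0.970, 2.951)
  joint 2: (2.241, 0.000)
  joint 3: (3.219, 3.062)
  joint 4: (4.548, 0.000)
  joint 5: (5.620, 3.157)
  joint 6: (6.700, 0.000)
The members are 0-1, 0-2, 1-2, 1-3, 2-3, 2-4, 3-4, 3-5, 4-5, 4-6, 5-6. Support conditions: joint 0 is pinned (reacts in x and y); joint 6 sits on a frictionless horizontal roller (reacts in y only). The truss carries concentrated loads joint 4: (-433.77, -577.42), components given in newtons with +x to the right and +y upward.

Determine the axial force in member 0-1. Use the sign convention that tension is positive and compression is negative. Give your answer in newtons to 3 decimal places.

-195.226

N=7 nodes, M=11 members, R=3 reactions → 2N=14, M+R=14
member 0 (0-1): L=3.1063, (cx,cy)=(0.3123,0.9500)
member 1 (0-2): L=2.2410, (cx,cy)=(1.0000,0.0000)
member 2 (1-2): L=3.2131, (cx,cy)=(0.3956,-0.9184)
member 3 (1-3): L=2.2517, (cx,cy)=(0.9988,0.0493)
member 4 (2-3): L=3.2144, (cx,cy)=(0.3043,0.9526)
member 5 (2-4): L=2.3070, (cx,cy)=(1.0000,0.0000)
member 6 (3-4): L=3.3380, (cx,cy)=(0.3981,-0.9173)
member 7 (3-5): L=2.4029, (cx,cy)=(0.9992,0.0395)
member 8 (4-5): L=3.3340, (cx,cy)=(0.3215,0.9469)
member 9 (4-6): L=2.1520, (cx,cy)=(1.0000,0.0000)
member 10 (5-6): L=3.3366, (cx,cy)=(0.3237,-0.9462)
solve A·x = −loads:
  F[0-1] = -195.2262 N (compression)
  F[0-2] = -372.8076 N (compression)
  F[1-2] = +194.5235 N (tension)
  F[1-3] = -138.0782 N (compression)
  F[2-3] = -187.5489 N (compression)
  F[2-4] = -238.7967 N (compression)
  F[3-4] = +190.4984 N (tension)
  F[3-5] = -271.0312 N (compression)
  F[4-5] = +425.2530 N (tension)
  F[4-6] = +134.0870 N (tension)
  F[5-6] = -414.2571 N (compression)
  Rx@0 = +433.7700 N
  Ry@0 = +185.4639 N
  Ry@6 = +391.9561 N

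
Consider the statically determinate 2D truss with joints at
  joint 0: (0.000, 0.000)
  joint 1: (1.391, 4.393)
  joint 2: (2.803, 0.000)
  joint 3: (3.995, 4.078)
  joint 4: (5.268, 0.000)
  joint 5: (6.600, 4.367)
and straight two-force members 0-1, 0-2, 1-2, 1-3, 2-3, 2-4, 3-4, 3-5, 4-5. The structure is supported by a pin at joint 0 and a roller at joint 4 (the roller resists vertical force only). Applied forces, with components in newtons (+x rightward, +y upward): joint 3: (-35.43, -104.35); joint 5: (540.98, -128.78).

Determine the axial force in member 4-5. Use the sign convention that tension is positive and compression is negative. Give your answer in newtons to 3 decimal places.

N=6 nodes, M=9 members, R=3 reactions → 2N=12, M+R=12
member 0 (0-1): L=4.6080, (cx,cy)=(0.3019,0.9533)
member 1 (0-2): L=2.8030, (cx,cy)=(1.0000,0.0000)
member 2 (1-2): L=4.6143, (cx,cy)=(0.3060,-0.9520)
member 3 (1-3): L=2.6230, (cx,cy)=(0.9928,-0.1201)
member 4 (2-3): L=4.2486, (cx,cy)=(0.2806,0.9598)
member 5 (2-4): L=2.4650, (cx,cy)=(1.0000,0.0000)
member 6 (3-4): L=4.2721, (cx,cy)=(0.2980,-0.9546)
member 7 (3-5): L=2.6210, (cx,cy)=(0.9939,0.1103)
member 8 (4-5): L=4.5656, (cx,cy)=(0.2917,0.9565)
solve A·x = −loads:
  F[0-1] = +449.3356 N (tension)
  F[0-2] = +369.9097 N (tension)
  F[1-2] = -486.0929 N (compression)
  F[1-3] = +286.4590 N (tension)
  F[2-3] = +482.1399 N (tension)
  F[2-4] = +85.8949 N (tension)
  F[3-4] = -488.2766 N (compression)
  F[3-5] = +604.2673 N (tension)
  F[4-5] = -204.2967 N (compression)
  Rx@0 = -505.5500 N
  Ry@0 = -428.3739 N
  Ry@4 = +661.5039 N

-204.297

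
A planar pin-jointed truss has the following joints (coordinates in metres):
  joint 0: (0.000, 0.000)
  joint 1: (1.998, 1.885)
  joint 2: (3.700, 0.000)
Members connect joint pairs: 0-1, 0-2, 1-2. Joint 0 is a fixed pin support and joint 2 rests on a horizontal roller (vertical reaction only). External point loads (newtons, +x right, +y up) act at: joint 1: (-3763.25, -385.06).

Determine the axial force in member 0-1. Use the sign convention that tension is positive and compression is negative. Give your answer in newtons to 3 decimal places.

-3051.928

N=3 nodes, M=3 members, R=3 reactions → 2N=6, M+R=6
member 0 (0-1): L=2.7469, (cx,cy)=(0.7274,0.6862)
member 1 (0-2): L=3.7000, (cx,cy)=(1.0000,0.0000)
member 2 (1-2): L=2.5397, (cx,cy)=(0.6702,-0.7422)
solve A·x = −loads:
  F[0-1] = -3051.9282 N (compression)
  F[0-2] = -1543.3491 N (compression)
  F[1-2] = +2302.9551 N (tension)
  Rx@0 = +3763.2500 N
  Ry@0 = +2094.3509 N
  Ry@2 = -1709.2909 N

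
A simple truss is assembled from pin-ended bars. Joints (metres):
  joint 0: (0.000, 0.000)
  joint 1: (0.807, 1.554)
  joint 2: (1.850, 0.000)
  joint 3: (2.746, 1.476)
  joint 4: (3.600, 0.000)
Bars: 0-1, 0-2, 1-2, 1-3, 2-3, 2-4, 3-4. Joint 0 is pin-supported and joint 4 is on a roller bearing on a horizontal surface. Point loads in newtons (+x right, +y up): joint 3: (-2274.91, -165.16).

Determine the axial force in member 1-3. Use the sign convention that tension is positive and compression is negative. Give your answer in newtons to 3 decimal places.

N=5 nodes, M=7 members, R=3 reactions → 2N=10, M+R=10
member 0 (0-1): L=1.7510, (cx,cy)=(0.4609,0.8875)
member 1 (0-2): L=1.8500, (cx,cy)=(1.0000,0.0000)
member 2 (1-2): L=1.8716, (cx,cy)=(0.5573,-0.8303)
member 3 (1-3): L=1.9406, (cx,cy)=(0.9992,-0.0402)
member 4 (2-3): L=1.7267, (cx,cy)=(0.5189,0.8548)
member 5 (2-4): L=1.7500, (cx,cy)=(1.0000,0.0000)
member 6 (3-4): L=1.7053, (cx,cy)=(0.5008,-0.8656)
solve A·x = −loads:
  F[0-1] = -1095.1285 N (compression)
  F[0-2] = -1770.2012 N (compression)
  F[1-2] = +1228.1137 N (tension)
  F[1-3] = -1190.0821 N (compression)
  F[2-3] = -1192.9089 N (compression)
  F[2-4] = -466.7681 N (compression)
  F[3-4] = +932.0355 N (tension)
  Rx@0 = +2274.9100 N
  Ry@0 = +971.8927 N
  Ry@4 = -806.7327 N

-1190.082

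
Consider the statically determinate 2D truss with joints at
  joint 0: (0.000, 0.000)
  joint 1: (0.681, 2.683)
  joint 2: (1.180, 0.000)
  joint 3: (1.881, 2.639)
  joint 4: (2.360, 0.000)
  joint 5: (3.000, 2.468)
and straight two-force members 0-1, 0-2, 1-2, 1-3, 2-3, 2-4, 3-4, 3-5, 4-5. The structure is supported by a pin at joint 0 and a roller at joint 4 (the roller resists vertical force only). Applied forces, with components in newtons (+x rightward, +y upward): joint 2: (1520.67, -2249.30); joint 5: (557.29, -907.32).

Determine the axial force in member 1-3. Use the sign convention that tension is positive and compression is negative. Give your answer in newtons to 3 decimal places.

-131.078

N=6 nodes, M=9 members, R=3 reactions → 2N=12, M+R=12
member 0 (0-1): L=2.7681, (cx,cy)=(0.2460,0.9693)
member 1 (0-2): L=1.1800, (cx,cy)=(1.0000,0.0000)
member 2 (1-2): L=2.7290, (cx,cy)=(0.1829,-0.9831)
member 3 (1-3): L=1.2008, (cx,cy)=(0.9993,-0.0366)
member 4 (2-3): L=2.7305, (cx,cy)=(0.2567,0.9665)
member 5 (2-4): L=1.1800, (cx,cy)=(1.0000,0.0000)
member 6 (3-4): L=2.6821, (cx,cy)=(0.1786,-0.9839)
member 7 (3-5): L=1.1320, (cx,cy)=(0.9885,-0.1511)
member 8 (4-5): L=2.5496, (cx,cy)=(0.2510,0.9680)
solve A·x = −loads:
  F[0-1] = -305.1839 N (compression)
  F[0-2] = +2153.0411 N (tension)
  F[1-2] = +305.7619 N (tension)
  F[1-3] = -131.0777 N (compression)
  F[2-3] = +2016.2710 N (tension)
  F[2-4] = +170.6466 N (tension)
  F[3-4] = -2103.8187 N (compression)
  F[3-5] = +771.2148 N (tension)
  F[4-5] = -816.9765 N (compression)
  Rx@0 = -2077.9600 N
  Ry@0 = +295.8040 N
  Ry@4 = +2860.8160 N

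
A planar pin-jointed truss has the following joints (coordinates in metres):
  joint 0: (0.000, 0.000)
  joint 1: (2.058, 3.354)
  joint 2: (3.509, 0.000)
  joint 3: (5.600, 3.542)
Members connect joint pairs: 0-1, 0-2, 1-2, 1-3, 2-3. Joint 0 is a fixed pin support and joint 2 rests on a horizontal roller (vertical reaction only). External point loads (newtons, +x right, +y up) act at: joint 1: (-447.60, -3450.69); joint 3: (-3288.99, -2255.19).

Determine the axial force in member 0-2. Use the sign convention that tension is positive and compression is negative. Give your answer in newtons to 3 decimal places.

-1386.041

N=4 nodes, M=5 members, R=3 reactions → 2N=8, M+R=8
member 0 (0-1): L=3.9351, (cx,cy)=(0.5230,0.8523)
member 1 (0-2): L=3.5090, (cx,cy)=(1.0000,0.0000)
member 2 (1-2): L=3.6544, (cx,cy)=(0.3971,-0.9178)
member 3 (1-3): L=3.5470, (cx,cy)=(0.9986,0.0530)
member 4 (2-3): L=4.1132, (cx,cy)=(0.5084,0.8611)
solve A·x = −loads:
  F[0-1] = -4494.4350 N (compression)
  F[0-2] = -1386.0407 N (compression)
  F[1-2] = +297.2564 N (tension)
  F[1-3] = -2023.8210 N (compression)
  F[2-3] = -2494.2789 N (compression)
  Rx@0 = +3736.5900 N
  Ry@0 = +3830.7785 N
  Ry@2 = +1875.1015 N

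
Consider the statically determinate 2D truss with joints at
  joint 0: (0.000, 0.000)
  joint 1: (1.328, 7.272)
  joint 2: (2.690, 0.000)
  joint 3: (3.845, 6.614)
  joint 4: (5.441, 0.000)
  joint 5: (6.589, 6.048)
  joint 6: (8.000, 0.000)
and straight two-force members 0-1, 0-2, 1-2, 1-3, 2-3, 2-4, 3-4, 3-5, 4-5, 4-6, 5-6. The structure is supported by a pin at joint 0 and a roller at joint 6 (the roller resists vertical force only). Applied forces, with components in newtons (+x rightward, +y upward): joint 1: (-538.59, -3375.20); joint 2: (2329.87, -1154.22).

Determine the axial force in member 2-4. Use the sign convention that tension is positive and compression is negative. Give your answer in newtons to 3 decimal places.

N=7 nodes, M=11 members, R=3 reactions → 2N=14, M+R=14
member 0 (0-1): L=7.3923, (cx,cy)=(0.1796,0.9837)
member 1 (0-2): L=2.6900, (cx,cy)=(1.0000,0.0000)
member 2 (1-2): L=7.3984, (cx,cy)=(0.1841,-0.9829)
member 3 (1-3): L=2.6016, (cx,cy)=(0.9675,-0.2529)
member 4 (2-3): L=6.7141, (cx,cy)=(0.1720,0.9851)
member 5 (2-4): L=2.7510, (cx,cy)=(1.0000,0.0000)
member 6 (3-4): L=6.8038, (cx,cy)=(0.2346,-0.9721)
member 7 (3-5): L=2.8018, (cx,cy)=(0.9794,-0.2020)
member 8 (4-5): L=6.1560, (cx,cy)=(0.1865,0.9825)
member 9 (4-6): L=2.5590, (cx,cy)=(1.0000,0.0000)
member 10 (5-6): L=6.2104, (cx,cy)=(0.2272,-0.9738)
solve A·x = −loads:
  F[0-1] = -4137.9282 N (compression)
  F[0-2] = +2534.6475 N (tension)
  F[1-2] = +801.1935 N (tension)
  F[1-3] = -364.1098 N (compression)
  F[2-3] = +372.2694 N (tension)
  F[2-4] = +288.2312 N (tension)
  F[3-4] = -432.3402 N (compression)
  F[3-5] = -190.7484 N (compression)
  F[4-5] = +427.7815 N (tension)
  F[4-6] = +107.0408 N (tension)
  F[5-6] = -471.1323 N (compression)
  Rx@0 = -1791.2800 N
  Ry@0 = +4070.6086 N
  Ry@6 = +458.8114 N

288.231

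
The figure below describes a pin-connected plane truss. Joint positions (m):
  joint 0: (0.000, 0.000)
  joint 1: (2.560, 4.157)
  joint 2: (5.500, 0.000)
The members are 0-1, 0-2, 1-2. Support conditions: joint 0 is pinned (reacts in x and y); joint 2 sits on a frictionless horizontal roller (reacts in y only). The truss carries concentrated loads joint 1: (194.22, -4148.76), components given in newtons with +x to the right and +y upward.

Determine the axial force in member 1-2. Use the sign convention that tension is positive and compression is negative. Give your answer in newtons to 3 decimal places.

-2545.002

N=3 nodes, M=3 members, R=3 reactions → 2N=6, M+R=6
member 0 (0-1): L=4.8820, (cx,cy)=(0.5244,0.8515)
member 1 (0-2): L=5.5000, (cx,cy)=(1.0000,0.0000)
member 2 (1-2): L=5.0916, (cx,cy)=(0.5774,-0.8164)
solve A·x = −loads:
  F[0-1] = -2432.0979 N (compression)
  F[0-2] = +1469.5433 N (tension)
  F[1-2] = -2545.0021 N (compression)
  Rx@0 = -194.2200 N
  Ry@0 = +2070.9058 N
  Ry@2 = +2077.8542 N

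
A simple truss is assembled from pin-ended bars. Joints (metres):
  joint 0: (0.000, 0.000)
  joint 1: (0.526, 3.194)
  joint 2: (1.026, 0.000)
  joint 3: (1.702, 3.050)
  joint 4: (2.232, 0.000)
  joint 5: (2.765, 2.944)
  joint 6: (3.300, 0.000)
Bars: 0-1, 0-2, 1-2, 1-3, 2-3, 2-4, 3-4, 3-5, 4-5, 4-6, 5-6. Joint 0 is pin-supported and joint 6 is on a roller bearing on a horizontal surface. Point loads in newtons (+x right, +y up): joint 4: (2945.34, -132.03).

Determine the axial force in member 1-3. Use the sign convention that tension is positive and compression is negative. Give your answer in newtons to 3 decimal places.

N=7 nodes, M=11 members, R=3 reactions → 2N=14, M+R=14
member 0 (0-1): L=3.2370, (cx,cy)=(0.1625,0.9867)
member 1 (0-2): L=1.0260, (cx,cy)=(1.0000,0.0000)
member 2 (1-2): L=3.2329, (cx,cy)=(0.1547,-0.9880)
member 3 (1-3): L=1.1848, (cx,cy)=(0.9926,-0.1215)
member 4 (2-3): L=3.1240, (cx,cy)=(0.2164,0.9763)
member 5 (2-4): L=1.2060, (cx,cy)=(1.0000,0.0000)
member 6 (3-4): L=3.0957, (cx,cy)=(0.1712,-0.9852)
member 7 (3-5): L=1.0683, (cx,cy)=(0.9951,-0.0992)
member 8 (4-5): L=2.9919, (cx,cy)=(0.1782,0.9840)
member 9 (4-6): L=1.0680, (cx,cy)=(1.0000,0.0000)
member 10 (5-6): L=2.9922, (cx,cy)=(0.1788,-0.9839)
solve A·x = −loads:
  F[0-1] = -43.3053 N (compression)
  F[0-2] = +2952.3769 N (tension)
  F[1-2] = +44.9845 N (tension)
  F[1-3] = -14.0987 N (compression)
  F[2-3] = -45.5218 N (compression)
  F[2-4] = +2969.1846 N (tension)
  F[3-4] = +46.5907 N (tension)
  F[3-5] = -31.9790 N (compression)
  F[4-5] = +87.5273 N (tension)
  F[4-6] = +16.2281 N (tension)
  F[5-6] = -90.7628 N (compression)
  Rx@0 = -2945.3400 N
  Ry@0 = +42.7297 N
  Ry@6 = +89.3003 N

-14.099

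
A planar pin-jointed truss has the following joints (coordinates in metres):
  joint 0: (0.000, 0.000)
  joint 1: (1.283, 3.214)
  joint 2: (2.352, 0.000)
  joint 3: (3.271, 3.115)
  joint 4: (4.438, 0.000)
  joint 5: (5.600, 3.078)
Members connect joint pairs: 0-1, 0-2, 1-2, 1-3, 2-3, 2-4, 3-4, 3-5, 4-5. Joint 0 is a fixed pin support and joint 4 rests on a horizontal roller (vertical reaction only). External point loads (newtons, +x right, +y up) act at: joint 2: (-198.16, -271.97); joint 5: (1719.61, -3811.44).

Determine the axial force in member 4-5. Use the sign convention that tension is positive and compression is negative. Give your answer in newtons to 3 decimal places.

-4020.684

N=6 nodes, M=9 members, R=3 reactions → 2N=12, M+R=12
member 0 (0-1): L=3.4606, (cx,cy)=(0.3707,0.9287)
member 1 (0-2): L=2.3520, (cx,cy)=(1.0000,0.0000)
member 2 (1-2): L=3.3871, (cx,cy)=(0.3156,-0.9489)
member 3 (1-3): L=1.9905, (cx,cy)=(0.9988,-0.0497)
member 4 (2-3): L=3.2477, (cx,cy)=(0.2830,0.9591)
member 5 (2-4): L=2.0860, (cx,cy)=(1.0000,0.0000)
member 6 (3-4): L=3.3264, (cx,cy)=(0.3508,-0.9364)
member 7 (3-5): L=2.3293, (cx,cy)=(0.9999,-0.0159)
member 8 (4-5): L=3.2900, (cx,cy)=(0.3532,0.9356)
solve A·x = −loads:
  F[0-1] = +2221.0400 N (tension)
  F[0-2] = +698.0152 N (tension)
  F[1-2] = -2254.4213 N (compression)
  F[1-3] = +1536.8496 N (tension)
  F[2-3] = +2513.9113 N (tension)
  F[2-4] = -526.6900 N (compression)
  F[3-4] = -2546.4597 N (compression)
  F[3-5] = +3140.0628 N (tension)
  F[4-5] = -4020.6845 N (compression)
  Rx@0 = -1521.4500 N
  Ry@0 = -2062.7588 N
  Ry@4 = +6146.1688 N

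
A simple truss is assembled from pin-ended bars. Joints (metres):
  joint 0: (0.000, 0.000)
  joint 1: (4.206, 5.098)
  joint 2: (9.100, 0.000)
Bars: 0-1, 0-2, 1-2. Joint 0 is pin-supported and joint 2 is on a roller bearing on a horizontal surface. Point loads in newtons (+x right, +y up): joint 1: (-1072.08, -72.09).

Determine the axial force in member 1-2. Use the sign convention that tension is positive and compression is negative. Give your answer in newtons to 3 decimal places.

786.368

N=3 nodes, M=3 members, R=3 reactions → 2N=6, M+R=6
member 0 (0-1): L=6.6091, (cx,cy)=(0.6364,0.7714)
member 1 (0-2): L=9.1000, (cx,cy)=(1.0000,0.0000)
member 2 (1-2): L=7.0669, (cx,cy)=(0.6925,-0.7214)
solve A·x = −loads:
  F[0-1] = -828.8851 N (compression)
  F[0-2] = -544.5805 N (compression)
  F[1-2] = +786.3683 N (tension)
  Rx@0 = +1072.0800 N
  Ry@0 = +639.3706 N
  Ry@2 = -567.2806 N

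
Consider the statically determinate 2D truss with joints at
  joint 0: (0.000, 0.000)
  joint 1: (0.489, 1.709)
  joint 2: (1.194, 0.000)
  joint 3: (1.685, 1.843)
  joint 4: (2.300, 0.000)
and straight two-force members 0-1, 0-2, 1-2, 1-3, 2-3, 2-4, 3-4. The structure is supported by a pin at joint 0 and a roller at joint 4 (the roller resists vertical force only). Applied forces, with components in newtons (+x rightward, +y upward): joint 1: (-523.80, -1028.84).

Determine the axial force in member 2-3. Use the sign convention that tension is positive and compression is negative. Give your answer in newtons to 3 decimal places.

N=5 nodes, M=7 members, R=3 reactions → 2N=10, M+R=10
member 0 (0-1): L=1.7776, (cx,cy)=(0.2751,0.9614)
member 1 (0-2): L=1.1940, (cx,cy)=(1.0000,0.0000)
member 2 (1-2): L=1.8487, (cx,cy)=(0.3813,-0.9244)
member 3 (1-3): L=1.2035, (cx,cy)=(0.9938,0.1113)
member 4 (2-3): L=1.9073, (cx,cy)=(0.2574,0.9663)
member 5 (2-4): L=1.1060, (cx,cy)=(1.0000,0.0000)
member 6 (3-4): L=1.9429, (cx,cy)=(0.3165,-0.9486)
solve A·x = −loads:
  F[0-1] = -1247.4347 N (compression)
  F[0-2] = -180.6399 N (compression)
  F[1-2] = +197.1806 N (tension)
  F[1-3] = +106.1052 N (tension)
  F[2-3] = -188.6378 N (compression)
  F[2-4] = -56.8836 N (compression)
  F[3-4] = +179.7063 N (tension)
  Rx@0 = +523.8000 N
  Ry@0 = +1199.3058 N
  Ry@4 = -170.4658 N

-188.638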